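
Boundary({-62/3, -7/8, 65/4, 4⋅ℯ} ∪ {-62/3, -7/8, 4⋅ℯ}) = {-62/3, -7/8, 65/4, 4⋅ℯ}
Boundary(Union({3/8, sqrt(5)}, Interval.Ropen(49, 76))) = {3/8, 49, 76, sqrt(5)}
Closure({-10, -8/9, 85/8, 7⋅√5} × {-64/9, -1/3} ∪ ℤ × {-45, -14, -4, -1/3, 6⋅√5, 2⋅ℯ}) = ({-10, -8/9, 85/8, 7⋅√5} × {-64/9, -1/3}) ∪ (ℤ × {-45, -14, -4, -1/3, 6⋅√5, 2⋅ℯ})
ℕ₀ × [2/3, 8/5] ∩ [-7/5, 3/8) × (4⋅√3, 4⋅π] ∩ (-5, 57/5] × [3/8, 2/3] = ∅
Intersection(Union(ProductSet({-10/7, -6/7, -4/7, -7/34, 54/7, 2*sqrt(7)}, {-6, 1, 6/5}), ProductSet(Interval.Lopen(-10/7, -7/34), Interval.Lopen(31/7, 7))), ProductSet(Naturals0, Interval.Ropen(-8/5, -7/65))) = EmptySet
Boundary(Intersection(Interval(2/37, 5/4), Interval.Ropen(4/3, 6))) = EmptySet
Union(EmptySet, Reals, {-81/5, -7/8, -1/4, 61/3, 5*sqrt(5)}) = Reals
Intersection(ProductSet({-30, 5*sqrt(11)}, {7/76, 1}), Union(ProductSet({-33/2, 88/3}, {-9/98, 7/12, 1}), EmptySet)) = EmptySet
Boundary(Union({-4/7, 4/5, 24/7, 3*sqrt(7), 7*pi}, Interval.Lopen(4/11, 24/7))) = {-4/7, 4/11, 24/7, 3*sqrt(7), 7*pi}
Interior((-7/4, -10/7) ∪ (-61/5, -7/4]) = (-61/5, -10/7)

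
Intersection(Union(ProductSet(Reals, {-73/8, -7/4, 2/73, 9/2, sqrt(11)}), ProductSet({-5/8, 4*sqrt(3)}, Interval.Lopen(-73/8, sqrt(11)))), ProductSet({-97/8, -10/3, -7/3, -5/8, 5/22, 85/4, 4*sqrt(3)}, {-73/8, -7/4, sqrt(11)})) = ProductSet({-97/8, -10/3, -7/3, -5/8, 5/22, 85/4, 4*sqrt(3)}, {-73/8, -7/4, sqrt(11)})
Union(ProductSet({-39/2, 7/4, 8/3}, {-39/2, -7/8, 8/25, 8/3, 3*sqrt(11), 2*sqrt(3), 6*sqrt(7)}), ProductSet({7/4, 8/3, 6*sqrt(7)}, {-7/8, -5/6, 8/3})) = Union(ProductSet({-39/2, 7/4, 8/3}, {-39/2, -7/8, 8/25, 8/3, 3*sqrt(11), 2*sqrt(3), 6*sqrt(7)}), ProductSet({7/4, 8/3, 6*sqrt(7)}, {-7/8, -5/6, 8/3}))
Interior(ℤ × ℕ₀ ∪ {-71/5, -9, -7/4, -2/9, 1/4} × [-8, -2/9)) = ∅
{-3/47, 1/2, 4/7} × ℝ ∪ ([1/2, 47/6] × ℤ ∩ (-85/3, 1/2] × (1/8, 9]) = {-3/47, 1/2, 4/7} × ℝ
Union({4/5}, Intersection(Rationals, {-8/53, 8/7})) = {-8/53, 4/5, 8/7}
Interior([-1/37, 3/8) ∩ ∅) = ∅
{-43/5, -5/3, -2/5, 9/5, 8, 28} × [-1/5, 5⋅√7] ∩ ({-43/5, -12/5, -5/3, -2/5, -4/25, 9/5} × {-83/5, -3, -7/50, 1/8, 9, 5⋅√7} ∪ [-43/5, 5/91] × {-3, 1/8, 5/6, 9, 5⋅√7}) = ({-43/5, -5/3, -2/5} × {1/8, 5/6, 9, 5⋅√7}) ∪ ({-43/5, -5/3, -2/5, 9/5} × {-7/50, 1/8, 9, 5⋅√7})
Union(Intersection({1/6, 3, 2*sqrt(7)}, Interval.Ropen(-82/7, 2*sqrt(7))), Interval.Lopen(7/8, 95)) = Union({1/6}, Interval.Lopen(7/8, 95))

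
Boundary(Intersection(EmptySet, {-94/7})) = EmptySet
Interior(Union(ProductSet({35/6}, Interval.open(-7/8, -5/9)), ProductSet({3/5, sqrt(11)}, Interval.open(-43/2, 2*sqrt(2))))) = EmptySet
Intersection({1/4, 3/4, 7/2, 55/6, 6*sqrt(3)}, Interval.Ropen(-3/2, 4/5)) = {1/4, 3/4}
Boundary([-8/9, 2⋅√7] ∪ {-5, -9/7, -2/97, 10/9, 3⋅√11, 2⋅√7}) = {-5, -9/7, -8/9, 3⋅√11, 2⋅√7}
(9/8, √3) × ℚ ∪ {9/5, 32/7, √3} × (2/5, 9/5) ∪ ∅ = ((9/8, √3) × ℚ) ∪ ({9/5, 32/7, √3} × (2/5, 9/5))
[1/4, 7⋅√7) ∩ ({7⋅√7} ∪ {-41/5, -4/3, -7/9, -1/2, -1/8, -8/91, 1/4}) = {1/4}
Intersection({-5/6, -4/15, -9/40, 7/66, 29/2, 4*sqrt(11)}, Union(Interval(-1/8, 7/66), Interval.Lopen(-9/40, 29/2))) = {7/66, 29/2, 4*sqrt(11)}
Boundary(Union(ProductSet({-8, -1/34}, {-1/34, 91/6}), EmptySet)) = ProductSet({-8, -1/34}, {-1/34, 91/6})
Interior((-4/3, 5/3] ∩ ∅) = ∅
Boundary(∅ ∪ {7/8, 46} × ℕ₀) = {7/8, 46} × ℕ₀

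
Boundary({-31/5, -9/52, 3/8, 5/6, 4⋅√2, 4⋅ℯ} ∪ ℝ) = ∅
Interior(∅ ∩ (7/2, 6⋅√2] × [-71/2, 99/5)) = ∅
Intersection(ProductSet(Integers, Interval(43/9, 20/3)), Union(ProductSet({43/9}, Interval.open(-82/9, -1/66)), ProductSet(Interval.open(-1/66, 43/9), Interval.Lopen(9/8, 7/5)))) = EmptySet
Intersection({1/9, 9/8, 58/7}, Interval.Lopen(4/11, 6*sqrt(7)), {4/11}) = EmptySet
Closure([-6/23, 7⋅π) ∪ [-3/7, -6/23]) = [-3/7, 7⋅π]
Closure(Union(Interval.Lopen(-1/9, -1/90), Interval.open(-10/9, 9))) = Interval(-10/9, 9)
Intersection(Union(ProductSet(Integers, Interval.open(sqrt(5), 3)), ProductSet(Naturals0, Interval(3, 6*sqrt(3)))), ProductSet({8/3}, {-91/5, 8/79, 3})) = EmptySet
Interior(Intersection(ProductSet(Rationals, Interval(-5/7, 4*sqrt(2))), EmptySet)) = EmptySet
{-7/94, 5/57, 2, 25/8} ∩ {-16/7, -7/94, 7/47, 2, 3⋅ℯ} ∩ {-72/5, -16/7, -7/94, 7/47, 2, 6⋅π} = {-7/94, 2}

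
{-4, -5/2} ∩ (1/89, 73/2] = ∅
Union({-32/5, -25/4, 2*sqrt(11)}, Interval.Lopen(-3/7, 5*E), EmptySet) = Union({-32/5, -25/4}, Interval.Lopen(-3/7, 5*E))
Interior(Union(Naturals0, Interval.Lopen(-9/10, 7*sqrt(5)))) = Union(Complement(Interval.open(-9/10, 7*sqrt(5)), Complement(Naturals0, Interval.open(-9/10, 7*sqrt(5)))), Complement(Naturals0, Union(Complement(Naturals0, Interval.open(-9/10, 7*sqrt(5))), {-9/10, 7*sqrt(5)})), Complement(Range(0, 16, 1), Complement(Naturals0, Interval.open(-9/10, 7*sqrt(5)))), Complement(Range(0, 16, 1), Union(Complement(Naturals0, Interval.open(-9/10, 7*sqrt(5))), {-9/10, 7*sqrt(5)})))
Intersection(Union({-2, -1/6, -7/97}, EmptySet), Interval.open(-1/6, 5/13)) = {-7/97}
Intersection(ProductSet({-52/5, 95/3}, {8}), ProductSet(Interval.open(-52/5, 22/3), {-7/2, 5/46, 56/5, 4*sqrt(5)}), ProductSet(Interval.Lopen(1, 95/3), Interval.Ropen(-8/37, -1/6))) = EmptySet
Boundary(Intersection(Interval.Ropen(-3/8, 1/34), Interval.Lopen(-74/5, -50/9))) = EmptySet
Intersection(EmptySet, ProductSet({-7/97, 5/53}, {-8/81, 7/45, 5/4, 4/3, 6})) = EmptySet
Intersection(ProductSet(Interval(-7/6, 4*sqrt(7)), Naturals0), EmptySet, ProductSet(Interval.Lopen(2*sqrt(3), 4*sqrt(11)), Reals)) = EmptySet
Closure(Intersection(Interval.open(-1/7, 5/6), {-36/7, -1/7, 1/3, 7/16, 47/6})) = {1/3, 7/16}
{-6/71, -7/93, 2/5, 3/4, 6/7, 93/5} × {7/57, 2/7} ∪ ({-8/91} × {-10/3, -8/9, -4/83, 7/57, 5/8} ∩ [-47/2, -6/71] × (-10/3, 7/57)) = ({-8/91} × {-8/9, -4/83}) ∪ ({-6/71, -7/93, 2/5, 3/4, 6/7, 93/5} × {7/57, 2/7})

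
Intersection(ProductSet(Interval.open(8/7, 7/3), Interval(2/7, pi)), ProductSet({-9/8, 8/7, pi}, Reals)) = EmptySet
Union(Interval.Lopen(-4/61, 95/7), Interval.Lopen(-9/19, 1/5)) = Interval.Lopen(-9/19, 95/7)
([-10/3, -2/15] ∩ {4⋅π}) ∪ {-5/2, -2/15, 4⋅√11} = {-5/2, -2/15, 4⋅√11}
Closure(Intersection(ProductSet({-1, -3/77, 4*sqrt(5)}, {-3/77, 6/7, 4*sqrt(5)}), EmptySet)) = EmptySet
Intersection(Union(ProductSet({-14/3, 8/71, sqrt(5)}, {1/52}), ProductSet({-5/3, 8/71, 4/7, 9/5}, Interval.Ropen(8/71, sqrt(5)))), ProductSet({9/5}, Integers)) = ProductSet({9/5}, Range(1, 3, 1))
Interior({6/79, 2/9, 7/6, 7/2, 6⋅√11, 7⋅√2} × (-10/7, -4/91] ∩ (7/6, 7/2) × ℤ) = ∅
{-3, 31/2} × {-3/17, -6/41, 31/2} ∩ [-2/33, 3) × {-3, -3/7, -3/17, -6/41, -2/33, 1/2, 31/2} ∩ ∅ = ∅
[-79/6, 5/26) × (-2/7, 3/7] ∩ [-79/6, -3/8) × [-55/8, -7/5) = ∅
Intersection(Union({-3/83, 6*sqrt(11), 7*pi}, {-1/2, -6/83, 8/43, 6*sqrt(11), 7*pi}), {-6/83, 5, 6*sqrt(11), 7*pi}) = {-6/83, 6*sqrt(11), 7*pi}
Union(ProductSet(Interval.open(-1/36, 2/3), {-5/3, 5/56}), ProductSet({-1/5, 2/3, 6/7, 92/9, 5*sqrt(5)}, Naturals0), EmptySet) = Union(ProductSet({-1/5, 2/3, 6/7, 92/9, 5*sqrt(5)}, Naturals0), ProductSet(Interval.open(-1/36, 2/3), {-5/3, 5/56}))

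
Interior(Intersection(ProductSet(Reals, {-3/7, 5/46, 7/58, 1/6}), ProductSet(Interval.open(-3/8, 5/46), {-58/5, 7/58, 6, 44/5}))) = EmptySet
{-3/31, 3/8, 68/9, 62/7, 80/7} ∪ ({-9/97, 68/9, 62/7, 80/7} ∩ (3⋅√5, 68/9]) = {-3/31, 3/8, 68/9, 62/7, 80/7}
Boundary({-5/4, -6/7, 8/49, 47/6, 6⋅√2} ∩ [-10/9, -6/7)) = ∅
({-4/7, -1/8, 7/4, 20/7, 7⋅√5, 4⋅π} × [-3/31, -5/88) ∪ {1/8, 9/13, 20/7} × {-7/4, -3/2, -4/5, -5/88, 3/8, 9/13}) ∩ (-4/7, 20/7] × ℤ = ∅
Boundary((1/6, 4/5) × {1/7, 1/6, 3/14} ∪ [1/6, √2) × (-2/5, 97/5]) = ({1/6, √2} × [-2/5, 97/5]) ∪ ([1/6, √2] × {-2/5, 97/5})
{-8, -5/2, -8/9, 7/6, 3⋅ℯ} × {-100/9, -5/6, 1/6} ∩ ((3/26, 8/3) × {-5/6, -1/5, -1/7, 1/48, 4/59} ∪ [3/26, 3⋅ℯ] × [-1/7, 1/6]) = ({7/6} × {-5/6}) ∪ ({7/6, 3⋅ℯ} × {1/6})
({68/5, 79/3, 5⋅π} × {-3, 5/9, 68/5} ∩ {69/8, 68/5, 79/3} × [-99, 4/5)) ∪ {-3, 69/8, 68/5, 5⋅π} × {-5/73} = ({68/5, 79/3} × {-3, 5/9}) ∪ ({-3, 69/8, 68/5, 5⋅π} × {-5/73})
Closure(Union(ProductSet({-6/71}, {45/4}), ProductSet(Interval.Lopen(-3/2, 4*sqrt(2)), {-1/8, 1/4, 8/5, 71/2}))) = Union(ProductSet({-6/71}, {45/4}), ProductSet(Interval(-3/2, 4*sqrt(2)), {-1/8, 1/4, 8/5, 71/2}))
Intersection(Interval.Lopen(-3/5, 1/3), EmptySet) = EmptySet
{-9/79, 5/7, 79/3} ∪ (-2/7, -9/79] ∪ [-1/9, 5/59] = (-2/7, -9/79] ∪ [-1/9, 5/59] ∪ {5/7, 79/3}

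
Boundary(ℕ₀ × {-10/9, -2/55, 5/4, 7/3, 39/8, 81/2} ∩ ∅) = ∅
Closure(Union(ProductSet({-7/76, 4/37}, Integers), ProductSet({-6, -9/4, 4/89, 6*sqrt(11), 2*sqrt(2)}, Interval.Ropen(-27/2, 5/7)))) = Union(ProductSet({-7/76, 4/37}, Integers), ProductSet({-6, -9/4, 4/89, 6*sqrt(11), 2*sqrt(2)}, Interval(-27/2, 5/7)))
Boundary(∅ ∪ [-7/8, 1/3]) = {-7/8, 1/3}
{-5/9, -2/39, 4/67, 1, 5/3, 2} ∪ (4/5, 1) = {-5/9, -2/39, 4/67, 5/3, 2} ∪ (4/5, 1]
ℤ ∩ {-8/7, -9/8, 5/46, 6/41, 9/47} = ∅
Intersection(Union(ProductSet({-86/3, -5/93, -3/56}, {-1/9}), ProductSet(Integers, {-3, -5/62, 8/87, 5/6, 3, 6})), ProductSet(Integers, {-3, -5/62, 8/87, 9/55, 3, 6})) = ProductSet(Integers, {-3, -5/62, 8/87, 3, 6})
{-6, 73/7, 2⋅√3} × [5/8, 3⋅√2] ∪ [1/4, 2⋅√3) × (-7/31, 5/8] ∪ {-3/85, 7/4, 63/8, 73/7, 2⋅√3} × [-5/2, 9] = ([1/4, 2⋅√3) × (-7/31, 5/8]) ∪ ({-3/85, 7/4, 63/8, 73/7, 2⋅√3} × [-5/2, 9]) ∪ ({-6, 73/7, 2⋅√3} × [5/8, 3⋅√2])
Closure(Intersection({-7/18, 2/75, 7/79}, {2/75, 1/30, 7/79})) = {2/75, 7/79}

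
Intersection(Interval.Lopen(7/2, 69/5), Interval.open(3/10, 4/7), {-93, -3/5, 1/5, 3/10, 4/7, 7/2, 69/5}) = EmptySet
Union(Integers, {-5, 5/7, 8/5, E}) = Union({5/7, 8/5, E}, Integers)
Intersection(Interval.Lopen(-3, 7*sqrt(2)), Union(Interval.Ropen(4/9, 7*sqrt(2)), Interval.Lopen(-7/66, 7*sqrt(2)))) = Interval.Lopen(-7/66, 7*sqrt(2))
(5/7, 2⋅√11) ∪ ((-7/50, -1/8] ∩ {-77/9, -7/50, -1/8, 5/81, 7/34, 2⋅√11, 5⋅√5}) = {-1/8} ∪ (5/7, 2⋅√11)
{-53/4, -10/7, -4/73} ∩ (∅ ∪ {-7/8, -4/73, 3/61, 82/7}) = {-4/73}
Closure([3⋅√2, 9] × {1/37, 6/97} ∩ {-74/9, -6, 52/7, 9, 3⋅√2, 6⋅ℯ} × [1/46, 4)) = {52/7, 9, 3⋅√2} × {1/37, 6/97}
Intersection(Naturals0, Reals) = Naturals0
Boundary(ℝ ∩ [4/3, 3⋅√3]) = {4/3, 3⋅√3}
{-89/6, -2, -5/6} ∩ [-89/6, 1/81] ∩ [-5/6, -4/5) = {-5/6}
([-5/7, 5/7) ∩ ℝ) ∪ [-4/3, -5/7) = [-4/3, 5/7)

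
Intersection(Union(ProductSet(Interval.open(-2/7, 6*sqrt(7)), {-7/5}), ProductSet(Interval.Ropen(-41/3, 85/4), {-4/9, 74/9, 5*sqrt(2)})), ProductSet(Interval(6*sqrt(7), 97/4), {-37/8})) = EmptySet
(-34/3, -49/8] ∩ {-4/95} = ∅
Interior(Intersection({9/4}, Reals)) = EmptySet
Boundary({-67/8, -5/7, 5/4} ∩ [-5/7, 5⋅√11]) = {-5/7, 5/4}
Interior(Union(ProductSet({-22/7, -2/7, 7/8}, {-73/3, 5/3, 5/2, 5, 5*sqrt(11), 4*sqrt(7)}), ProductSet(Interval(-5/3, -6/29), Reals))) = ProductSet(Interval.open(-5/3, -6/29), Reals)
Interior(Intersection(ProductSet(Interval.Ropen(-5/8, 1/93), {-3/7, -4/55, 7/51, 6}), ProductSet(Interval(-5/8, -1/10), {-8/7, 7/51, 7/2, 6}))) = EmptySet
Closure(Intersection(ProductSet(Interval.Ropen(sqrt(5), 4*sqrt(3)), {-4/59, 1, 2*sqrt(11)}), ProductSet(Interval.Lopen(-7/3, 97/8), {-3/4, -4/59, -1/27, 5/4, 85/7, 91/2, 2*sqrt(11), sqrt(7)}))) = ProductSet(Interval(sqrt(5), 4*sqrt(3)), {-4/59, 2*sqrt(11)})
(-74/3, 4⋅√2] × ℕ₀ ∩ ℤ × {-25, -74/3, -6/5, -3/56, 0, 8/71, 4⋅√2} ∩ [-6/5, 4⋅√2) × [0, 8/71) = {-1, 0, …, 5} × {0}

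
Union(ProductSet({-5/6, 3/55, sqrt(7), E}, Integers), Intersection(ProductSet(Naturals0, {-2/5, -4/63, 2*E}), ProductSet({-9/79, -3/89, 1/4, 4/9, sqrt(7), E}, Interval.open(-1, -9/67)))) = ProductSet({-5/6, 3/55, sqrt(7), E}, Integers)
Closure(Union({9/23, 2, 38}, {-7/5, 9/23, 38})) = {-7/5, 9/23, 2, 38}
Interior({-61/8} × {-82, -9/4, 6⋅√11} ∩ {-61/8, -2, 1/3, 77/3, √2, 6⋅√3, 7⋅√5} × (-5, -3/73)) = ∅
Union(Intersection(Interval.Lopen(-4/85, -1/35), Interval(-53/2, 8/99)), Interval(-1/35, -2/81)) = Interval.Lopen(-4/85, -2/81)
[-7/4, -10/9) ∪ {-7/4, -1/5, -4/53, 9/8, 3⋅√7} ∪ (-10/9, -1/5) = [-7/4, -10/9) ∪ (-10/9, -1/5] ∪ {-4/53, 9/8, 3⋅√7}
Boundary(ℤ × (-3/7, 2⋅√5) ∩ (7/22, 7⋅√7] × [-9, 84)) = {1, 2, …, 18} × [-3/7, 2⋅√5]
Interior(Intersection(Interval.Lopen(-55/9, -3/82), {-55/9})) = EmptySet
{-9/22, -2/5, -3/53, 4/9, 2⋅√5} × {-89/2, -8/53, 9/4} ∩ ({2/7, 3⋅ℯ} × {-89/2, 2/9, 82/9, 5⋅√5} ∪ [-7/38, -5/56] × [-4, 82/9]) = ∅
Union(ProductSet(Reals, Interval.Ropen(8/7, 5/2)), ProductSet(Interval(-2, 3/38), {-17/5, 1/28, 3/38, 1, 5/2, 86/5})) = Union(ProductSet(Interval(-2, 3/38), {-17/5, 1/28, 3/38, 1, 5/2, 86/5}), ProductSet(Reals, Interval.Ropen(8/7, 5/2)))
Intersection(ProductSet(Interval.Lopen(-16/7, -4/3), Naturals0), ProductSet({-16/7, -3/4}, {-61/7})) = EmptySet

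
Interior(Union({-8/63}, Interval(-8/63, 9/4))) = Interval.open(-8/63, 9/4)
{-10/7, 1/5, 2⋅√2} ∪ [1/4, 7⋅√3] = {-10/7, 1/5} ∪ [1/4, 7⋅√3]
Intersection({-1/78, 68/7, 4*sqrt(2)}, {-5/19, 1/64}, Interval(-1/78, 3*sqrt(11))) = EmptySet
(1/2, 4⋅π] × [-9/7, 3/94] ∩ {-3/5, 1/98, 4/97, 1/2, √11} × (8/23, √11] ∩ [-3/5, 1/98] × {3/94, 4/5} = ∅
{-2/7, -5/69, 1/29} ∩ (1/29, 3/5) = ∅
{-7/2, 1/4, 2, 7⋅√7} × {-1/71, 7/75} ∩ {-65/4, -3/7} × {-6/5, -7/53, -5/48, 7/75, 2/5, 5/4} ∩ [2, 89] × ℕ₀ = ∅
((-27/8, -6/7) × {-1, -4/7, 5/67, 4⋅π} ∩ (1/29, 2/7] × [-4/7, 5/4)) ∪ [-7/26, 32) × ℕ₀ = [-7/26, 32) × ℕ₀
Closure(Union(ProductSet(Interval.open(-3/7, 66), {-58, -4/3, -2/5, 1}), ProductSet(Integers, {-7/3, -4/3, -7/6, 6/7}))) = Union(ProductSet(Integers, {-7/3, -4/3, -7/6, 6/7}), ProductSet(Interval(-3/7, 66), {-58, -4/3, -2/5, 1}))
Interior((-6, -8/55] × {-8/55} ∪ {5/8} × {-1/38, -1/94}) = ∅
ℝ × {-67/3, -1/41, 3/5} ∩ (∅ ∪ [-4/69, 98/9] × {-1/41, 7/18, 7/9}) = [-4/69, 98/9] × {-1/41}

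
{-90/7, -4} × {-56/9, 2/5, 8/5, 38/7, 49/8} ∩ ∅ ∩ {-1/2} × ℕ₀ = ∅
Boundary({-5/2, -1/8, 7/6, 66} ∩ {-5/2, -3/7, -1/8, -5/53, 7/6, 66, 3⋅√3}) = {-5/2, -1/8, 7/6, 66}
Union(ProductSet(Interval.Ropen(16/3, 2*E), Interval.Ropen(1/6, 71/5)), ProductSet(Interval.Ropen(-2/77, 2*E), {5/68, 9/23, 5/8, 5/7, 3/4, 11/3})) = Union(ProductSet(Interval.Ropen(-2/77, 2*E), {5/68, 9/23, 5/8, 5/7, 3/4, 11/3}), ProductSet(Interval.Ropen(16/3, 2*E), Interval.Ropen(1/6, 71/5)))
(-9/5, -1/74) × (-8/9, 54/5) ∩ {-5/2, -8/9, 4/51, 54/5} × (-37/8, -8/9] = ∅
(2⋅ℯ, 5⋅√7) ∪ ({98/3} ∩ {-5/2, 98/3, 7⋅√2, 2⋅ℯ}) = (2⋅ℯ, 5⋅√7) ∪ {98/3}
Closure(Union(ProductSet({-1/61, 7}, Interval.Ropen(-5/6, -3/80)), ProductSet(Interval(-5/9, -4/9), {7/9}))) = Union(ProductSet({-1/61, 7}, Interval(-5/6, -3/80)), ProductSet(Interval(-5/9, -4/9), {7/9}))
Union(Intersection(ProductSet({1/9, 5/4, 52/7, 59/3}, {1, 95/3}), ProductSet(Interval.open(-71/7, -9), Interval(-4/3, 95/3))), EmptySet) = EmptySet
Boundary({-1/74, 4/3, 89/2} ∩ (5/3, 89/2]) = {89/2}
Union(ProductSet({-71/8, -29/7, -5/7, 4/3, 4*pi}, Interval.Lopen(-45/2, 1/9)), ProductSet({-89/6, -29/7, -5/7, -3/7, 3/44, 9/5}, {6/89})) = Union(ProductSet({-71/8, -29/7, -5/7, 4/3, 4*pi}, Interval.Lopen(-45/2, 1/9)), ProductSet({-89/6, -29/7, -5/7, -3/7, 3/44, 9/5}, {6/89}))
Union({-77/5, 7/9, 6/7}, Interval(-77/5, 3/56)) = Union({7/9, 6/7}, Interval(-77/5, 3/56))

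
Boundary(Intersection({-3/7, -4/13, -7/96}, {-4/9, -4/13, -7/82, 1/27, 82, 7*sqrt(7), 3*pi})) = {-4/13}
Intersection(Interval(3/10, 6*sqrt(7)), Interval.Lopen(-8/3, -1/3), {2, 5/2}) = EmptySet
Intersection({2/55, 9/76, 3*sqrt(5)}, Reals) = {2/55, 9/76, 3*sqrt(5)}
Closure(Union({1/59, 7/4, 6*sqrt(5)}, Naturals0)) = Union({1/59, 7/4, 6*sqrt(5)}, Naturals0)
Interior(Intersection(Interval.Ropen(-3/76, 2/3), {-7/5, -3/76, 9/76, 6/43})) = EmptySet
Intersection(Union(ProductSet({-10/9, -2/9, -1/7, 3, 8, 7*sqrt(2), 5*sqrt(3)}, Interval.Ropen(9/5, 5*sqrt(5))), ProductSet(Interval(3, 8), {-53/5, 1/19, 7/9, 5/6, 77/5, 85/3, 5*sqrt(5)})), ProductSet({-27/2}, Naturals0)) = EmptySet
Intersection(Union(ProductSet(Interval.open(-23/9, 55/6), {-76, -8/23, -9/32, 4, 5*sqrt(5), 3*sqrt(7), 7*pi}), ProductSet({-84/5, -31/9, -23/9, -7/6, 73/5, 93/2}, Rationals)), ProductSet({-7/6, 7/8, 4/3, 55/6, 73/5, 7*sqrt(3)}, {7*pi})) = ProductSet({-7/6, 7/8, 4/3}, {7*pi})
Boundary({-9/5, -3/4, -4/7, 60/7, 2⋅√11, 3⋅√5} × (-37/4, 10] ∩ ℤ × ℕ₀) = ∅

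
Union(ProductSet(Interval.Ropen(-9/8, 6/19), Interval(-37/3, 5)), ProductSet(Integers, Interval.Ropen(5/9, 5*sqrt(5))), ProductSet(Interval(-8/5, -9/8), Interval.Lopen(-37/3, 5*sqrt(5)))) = Union(ProductSet(Integers, Interval.Ropen(5/9, 5*sqrt(5))), ProductSet(Interval(-8/5, -9/8), Interval.Lopen(-37/3, 5*sqrt(5))), ProductSet(Interval.Ropen(-9/8, 6/19), Interval(-37/3, 5)))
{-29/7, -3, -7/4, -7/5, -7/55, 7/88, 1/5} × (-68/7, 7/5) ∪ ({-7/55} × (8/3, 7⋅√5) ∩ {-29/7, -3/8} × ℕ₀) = {-29/7, -3, -7/4, -7/5, -7/55, 7/88, 1/5} × (-68/7, 7/5)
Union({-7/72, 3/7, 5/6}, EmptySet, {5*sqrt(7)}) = {-7/72, 3/7, 5/6, 5*sqrt(7)}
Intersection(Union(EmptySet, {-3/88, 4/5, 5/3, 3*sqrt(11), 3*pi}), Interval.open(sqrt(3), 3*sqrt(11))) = {3*pi}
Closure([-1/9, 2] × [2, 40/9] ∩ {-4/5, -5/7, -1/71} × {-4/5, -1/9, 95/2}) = ∅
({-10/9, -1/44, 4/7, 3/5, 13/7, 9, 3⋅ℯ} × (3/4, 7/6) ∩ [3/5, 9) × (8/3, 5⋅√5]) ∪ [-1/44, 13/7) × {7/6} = [-1/44, 13/7) × {7/6}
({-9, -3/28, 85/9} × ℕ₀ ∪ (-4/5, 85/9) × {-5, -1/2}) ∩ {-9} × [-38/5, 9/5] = {-9} × {0, 1}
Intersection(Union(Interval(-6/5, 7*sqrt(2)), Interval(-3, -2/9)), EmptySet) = EmptySet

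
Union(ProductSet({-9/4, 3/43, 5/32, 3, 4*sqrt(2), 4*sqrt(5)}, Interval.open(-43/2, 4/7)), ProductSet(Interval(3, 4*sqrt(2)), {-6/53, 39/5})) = Union(ProductSet({-9/4, 3/43, 5/32, 3, 4*sqrt(2), 4*sqrt(5)}, Interval.open(-43/2, 4/7)), ProductSet(Interval(3, 4*sqrt(2)), {-6/53, 39/5}))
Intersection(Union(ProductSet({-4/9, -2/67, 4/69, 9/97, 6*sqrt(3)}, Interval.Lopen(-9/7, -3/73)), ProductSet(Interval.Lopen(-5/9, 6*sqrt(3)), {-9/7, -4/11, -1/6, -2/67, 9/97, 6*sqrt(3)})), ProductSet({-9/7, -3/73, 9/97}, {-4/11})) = ProductSet({-3/73, 9/97}, {-4/11})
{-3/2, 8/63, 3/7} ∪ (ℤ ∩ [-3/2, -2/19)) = {-3/2, 8/63, 3/7} ∪ {-1}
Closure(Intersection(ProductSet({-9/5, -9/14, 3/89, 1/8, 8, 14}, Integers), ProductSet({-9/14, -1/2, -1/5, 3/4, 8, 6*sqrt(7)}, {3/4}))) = EmptySet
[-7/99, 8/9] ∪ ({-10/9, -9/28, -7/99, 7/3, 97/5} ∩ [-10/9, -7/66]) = {-10/9, -9/28} ∪ [-7/99, 8/9]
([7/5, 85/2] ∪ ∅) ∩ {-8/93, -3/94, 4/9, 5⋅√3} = {5⋅√3}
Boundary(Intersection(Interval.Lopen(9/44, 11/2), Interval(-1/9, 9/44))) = EmptySet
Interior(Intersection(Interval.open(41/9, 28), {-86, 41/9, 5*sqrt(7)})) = EmptySet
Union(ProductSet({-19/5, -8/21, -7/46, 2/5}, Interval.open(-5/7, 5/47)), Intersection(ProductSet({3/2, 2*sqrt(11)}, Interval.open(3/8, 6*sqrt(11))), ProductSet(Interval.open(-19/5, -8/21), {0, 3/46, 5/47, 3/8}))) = ProductSet({-19/5, -8/21, -7/46, 2/5}, Interval.open(-5/7, 5/47))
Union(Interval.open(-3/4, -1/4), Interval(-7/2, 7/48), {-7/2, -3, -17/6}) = Interval(-7/2, 7/48)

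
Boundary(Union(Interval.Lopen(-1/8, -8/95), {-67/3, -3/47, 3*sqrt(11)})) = {-67/3, -1/8, -8/95, -3/47, 3*sqrt(11)}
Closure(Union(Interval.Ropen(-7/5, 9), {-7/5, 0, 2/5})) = Interval(-7/5, 9)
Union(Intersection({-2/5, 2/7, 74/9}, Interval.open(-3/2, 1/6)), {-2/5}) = {-2/5}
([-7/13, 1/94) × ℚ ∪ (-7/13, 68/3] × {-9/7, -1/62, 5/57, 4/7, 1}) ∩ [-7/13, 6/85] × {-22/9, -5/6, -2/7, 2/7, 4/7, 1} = ((-7/13, 6/85] × {4/7, 1}) ∪ ([-7/13, 1/94) × {-22/9, -5/6, -2/7, 2/7, 4/7, 1})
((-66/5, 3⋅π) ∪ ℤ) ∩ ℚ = ℤ ∪ (ℚ ∩ (-66/5, 3⋅π))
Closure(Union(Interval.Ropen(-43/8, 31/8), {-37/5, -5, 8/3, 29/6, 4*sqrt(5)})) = Union({-37/5, 29/6, 4*sqrt(5)}, Interval(-43/8, 31/8))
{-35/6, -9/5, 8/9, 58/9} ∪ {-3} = {-35/6, -3, -9/5, 8/9, 58/9}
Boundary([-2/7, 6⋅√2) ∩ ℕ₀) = {0, 1, …, 8}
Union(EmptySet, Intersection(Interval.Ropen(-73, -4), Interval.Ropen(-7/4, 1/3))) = EmptySet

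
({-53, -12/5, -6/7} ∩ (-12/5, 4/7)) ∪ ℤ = ℤ ∪ {-6/7}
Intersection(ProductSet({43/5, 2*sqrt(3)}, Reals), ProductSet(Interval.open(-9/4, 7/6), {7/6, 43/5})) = EmptySet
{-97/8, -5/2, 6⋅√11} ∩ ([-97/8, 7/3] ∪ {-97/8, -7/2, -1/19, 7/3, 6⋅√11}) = {-97/8, -5/2, 6⋅√11}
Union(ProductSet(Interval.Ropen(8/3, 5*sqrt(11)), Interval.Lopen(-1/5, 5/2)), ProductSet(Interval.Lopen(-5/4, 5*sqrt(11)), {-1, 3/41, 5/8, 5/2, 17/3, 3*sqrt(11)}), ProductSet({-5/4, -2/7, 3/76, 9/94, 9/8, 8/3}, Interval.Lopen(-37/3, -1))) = Union(ProductSet({-5/4, -2/7, 3/76, 9/94, 9/8, 8/3}, Interval.Lopen(-37/3, -1)), ProductSet(Interval.Lopen(-5/4, 5*sqrt(11)), {-1, 3/41, 5/8, 5/2, 17/3, 3*sqrt(11)}), ProductSet(Interval.Ropen(8/3, 5*sqrt(11)), Interval.Lopen(-1/5, 5/2)))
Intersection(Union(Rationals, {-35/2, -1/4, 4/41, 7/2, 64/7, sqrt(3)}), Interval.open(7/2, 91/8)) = Intersection(Interval.open(7/2, 91/8), Rationals)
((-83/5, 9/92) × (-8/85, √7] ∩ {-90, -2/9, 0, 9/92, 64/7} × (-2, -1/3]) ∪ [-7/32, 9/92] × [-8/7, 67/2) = [-7/32, 9/92] × [-8/7, 67/2)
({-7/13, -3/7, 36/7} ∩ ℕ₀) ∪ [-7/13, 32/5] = [-7/13, 32/5]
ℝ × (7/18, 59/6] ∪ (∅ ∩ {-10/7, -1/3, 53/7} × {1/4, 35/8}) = ℝ × (7/18, 59/6]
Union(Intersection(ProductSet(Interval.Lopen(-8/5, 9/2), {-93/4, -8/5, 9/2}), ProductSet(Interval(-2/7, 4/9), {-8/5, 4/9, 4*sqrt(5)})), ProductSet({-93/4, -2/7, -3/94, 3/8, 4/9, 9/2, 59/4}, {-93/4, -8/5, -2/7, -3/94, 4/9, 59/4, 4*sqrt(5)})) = Union(ProductSet({-93/4, -2/7, -3/94, 3/8, 4/9, 9/2, 59/4}, {-93/4, -8/5, -2/7, -3/94, 4/9, 59/4, 4*sqrt(5)}), ProductSet(Interval(-2/7, 4/9), {-8/5}))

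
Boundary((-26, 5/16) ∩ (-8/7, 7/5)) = {-8/7, 5/16}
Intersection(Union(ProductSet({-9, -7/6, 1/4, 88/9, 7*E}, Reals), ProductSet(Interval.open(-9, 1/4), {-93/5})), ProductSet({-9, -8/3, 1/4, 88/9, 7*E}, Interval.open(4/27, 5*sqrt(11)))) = ProductSet({-9, 1/4, 88/9, 7*E}, Interval.open(4/27, 5*sqrt(11)))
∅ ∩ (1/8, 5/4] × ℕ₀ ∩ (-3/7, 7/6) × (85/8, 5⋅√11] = ∅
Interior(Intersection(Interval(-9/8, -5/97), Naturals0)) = EmptySet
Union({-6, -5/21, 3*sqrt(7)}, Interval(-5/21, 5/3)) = Union({-6, 3*sqrt(7)}, Interval(-5/21, 5/3))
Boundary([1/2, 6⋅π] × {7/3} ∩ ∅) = ∅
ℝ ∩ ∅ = ∅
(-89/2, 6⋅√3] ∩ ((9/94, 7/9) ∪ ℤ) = {-44, -43, …, 10} ∪ (9/94, 7/9)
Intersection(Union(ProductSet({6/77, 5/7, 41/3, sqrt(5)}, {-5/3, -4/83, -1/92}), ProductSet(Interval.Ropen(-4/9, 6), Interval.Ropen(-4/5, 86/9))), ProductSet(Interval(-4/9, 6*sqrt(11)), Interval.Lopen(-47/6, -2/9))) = Union(ProductSet({6/77, 5/7, 41/3, sqrt(5)}, {-5/3}), ProductSet(Interval.Ropen(-4/9, 6), Interval(-4/5, -2/9)))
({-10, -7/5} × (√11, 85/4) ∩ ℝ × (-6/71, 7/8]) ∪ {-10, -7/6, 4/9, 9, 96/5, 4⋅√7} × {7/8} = {-10, -7/6, 4/9, 9, 96/5, 4⋅√7} × {7/8}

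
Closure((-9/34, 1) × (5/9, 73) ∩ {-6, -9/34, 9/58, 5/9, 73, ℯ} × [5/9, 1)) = {9/58, 5/9} × [5/9, 1]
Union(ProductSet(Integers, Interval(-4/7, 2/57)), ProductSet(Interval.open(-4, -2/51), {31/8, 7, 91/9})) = Union(ProductSet(Integers, Interval(-4/7, 2/57)), ProductSet(Interval.open(-4, -2/51), {31/8, 7, 91/9}))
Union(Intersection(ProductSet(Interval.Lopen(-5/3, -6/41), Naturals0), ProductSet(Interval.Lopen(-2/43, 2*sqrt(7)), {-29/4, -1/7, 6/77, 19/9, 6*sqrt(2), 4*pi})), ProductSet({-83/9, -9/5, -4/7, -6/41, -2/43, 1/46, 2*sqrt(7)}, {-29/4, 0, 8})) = ProductSet({-83/9, -9/5, -4/7, -6/41, -2/43, 1/46, 2*sqrt(7)}, {-29/4, 0, 8})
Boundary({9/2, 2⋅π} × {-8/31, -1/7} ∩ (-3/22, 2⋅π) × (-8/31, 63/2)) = {9/2} × {-1/7}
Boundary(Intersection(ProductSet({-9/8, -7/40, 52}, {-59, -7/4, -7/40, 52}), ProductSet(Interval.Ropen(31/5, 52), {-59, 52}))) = EmptySet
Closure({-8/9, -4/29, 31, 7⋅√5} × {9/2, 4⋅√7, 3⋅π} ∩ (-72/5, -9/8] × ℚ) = ∅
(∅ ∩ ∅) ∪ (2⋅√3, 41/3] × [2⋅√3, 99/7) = (2⋅√3, 41/3] × [2⋅√3, 99/7)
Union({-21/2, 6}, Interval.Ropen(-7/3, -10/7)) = Union({-21/2, 6}, Interval.Ropen(-7/3, -10/7))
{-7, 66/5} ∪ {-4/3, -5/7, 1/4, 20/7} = {-7, -4/3, -5/7, 1/4, 20/7, 66/5}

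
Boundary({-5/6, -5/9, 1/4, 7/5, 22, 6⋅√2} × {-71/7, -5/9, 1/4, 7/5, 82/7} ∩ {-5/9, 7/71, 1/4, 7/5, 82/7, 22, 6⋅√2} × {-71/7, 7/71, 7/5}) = {-5/9, 1/4, 7/5, 22, 6⋅√2} × {-71/7, 7/5}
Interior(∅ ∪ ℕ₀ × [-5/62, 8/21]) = ∅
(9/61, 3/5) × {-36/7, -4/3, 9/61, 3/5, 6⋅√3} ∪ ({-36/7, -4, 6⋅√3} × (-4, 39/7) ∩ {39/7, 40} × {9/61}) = (9/61, 3/5) × {-36/7, -4/3, 9/61, 3/5, 6⋅√3}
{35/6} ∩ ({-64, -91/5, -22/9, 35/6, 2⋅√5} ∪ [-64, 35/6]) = {35/6}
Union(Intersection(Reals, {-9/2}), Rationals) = Rationals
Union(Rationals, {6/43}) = Rationals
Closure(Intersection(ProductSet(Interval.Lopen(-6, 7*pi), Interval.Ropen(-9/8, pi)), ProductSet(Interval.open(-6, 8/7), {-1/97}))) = ProductSet(Interval(-6, 8/7), {-1/97})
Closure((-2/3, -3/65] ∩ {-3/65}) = {-3/65}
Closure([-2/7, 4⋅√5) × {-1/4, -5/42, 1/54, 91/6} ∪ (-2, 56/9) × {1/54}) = ([-2, 56/9] × {1/54}) ∪ ([-2/7, 4⋅√5] × {-1/4, -5/42, 1/54, 91/6})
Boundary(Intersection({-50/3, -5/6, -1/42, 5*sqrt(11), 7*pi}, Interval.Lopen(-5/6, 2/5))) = {-1/42}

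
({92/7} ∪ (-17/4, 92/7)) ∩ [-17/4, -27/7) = (-17/4, -27/7)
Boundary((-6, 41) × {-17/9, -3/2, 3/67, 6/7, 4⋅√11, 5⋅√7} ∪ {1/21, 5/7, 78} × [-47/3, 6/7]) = ({1/21, 5/7, 78} × [-47/3, 6/7]) ∪ ([-6, 41] × {-17/9, -3/2, 3/67, 6/7, 4⋅√11, 5⋅√7})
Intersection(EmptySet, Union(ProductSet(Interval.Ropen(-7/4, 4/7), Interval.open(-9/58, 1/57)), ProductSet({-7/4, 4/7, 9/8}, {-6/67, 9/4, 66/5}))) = EmptySet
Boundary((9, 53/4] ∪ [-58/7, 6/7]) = {-58/7, 6/7, 9, 53/4}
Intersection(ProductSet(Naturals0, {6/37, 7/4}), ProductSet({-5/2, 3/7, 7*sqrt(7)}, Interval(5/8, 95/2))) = EmptySet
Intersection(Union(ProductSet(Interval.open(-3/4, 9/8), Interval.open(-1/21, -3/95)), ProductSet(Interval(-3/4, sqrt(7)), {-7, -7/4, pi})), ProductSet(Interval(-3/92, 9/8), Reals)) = Union(ProductSet(Interval(-3/92, 9/8), {-7, -7/4, pi}), ProductSet(Interval.Ropen(-3/92, 9/8), Interval.open(-1/21, -3/95)))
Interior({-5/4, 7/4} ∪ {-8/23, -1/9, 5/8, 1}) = ∅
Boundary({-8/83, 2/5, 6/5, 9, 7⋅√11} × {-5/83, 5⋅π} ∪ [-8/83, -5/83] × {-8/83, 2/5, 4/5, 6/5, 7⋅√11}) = ({-8/83, 2/5, 6/5, 9, 7⋅√11} × {-5/83, 5⋅π}) ∪ ([-8/83, -5/83] × {-8/83, 2/5, 4/5, 6/5, 7⋅√11})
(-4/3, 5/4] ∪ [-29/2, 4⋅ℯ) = [-29/2, 4⋅ℯ)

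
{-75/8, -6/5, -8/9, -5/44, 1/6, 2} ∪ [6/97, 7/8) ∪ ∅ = {-75/8, -6/5, -8/9, -5/44, 2} ∪ [6/97, 7/8)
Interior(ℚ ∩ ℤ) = ∅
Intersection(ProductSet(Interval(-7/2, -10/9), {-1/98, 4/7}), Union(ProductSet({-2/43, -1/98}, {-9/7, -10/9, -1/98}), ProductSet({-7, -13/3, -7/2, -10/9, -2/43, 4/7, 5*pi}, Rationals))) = ProductSet({-7/2, -10/9}, {-1/98, 4/7})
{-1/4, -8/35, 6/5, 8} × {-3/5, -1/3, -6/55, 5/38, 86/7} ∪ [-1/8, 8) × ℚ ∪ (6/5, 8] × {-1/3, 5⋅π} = ([-1/8, 8) × ℚ) ∪ ((6/5, 8] × {-1/3, 5⋅π}) ∪ ({-1/4, -8/35, 6/5, 8} × {-3/5, -1/3, -6/55, 5/38, 86/7})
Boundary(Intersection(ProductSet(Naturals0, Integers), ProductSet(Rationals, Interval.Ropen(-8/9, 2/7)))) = ProductSet(Naturals0, Range(0, 1, 1))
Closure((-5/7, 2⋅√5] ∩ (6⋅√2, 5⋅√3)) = ∅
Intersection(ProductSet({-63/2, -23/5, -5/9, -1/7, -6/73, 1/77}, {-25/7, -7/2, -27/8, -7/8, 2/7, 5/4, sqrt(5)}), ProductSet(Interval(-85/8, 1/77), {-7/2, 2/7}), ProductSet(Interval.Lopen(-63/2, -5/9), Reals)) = ProductSet({-23/5, -5/9}, {-7/2, 2/7})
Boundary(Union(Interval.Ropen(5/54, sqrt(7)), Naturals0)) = Union(Complement(Naturals0, Interval.open(5/54, sqrt(7))), {5/54, sqrt(7)})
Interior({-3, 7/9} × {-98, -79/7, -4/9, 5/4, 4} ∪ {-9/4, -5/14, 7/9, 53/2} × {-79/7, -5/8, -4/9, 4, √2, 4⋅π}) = ∅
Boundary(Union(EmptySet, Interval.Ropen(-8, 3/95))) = {-8, 3/95}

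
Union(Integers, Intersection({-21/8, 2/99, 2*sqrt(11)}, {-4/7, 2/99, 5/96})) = Union({2/99}, Integers)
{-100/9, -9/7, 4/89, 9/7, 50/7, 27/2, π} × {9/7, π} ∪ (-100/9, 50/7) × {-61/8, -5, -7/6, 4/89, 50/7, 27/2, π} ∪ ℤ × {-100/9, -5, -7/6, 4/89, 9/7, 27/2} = (ℤ × {-100/9, -5, -7/6, 4/89, 9/7, 27/2}) ∪ ({-100/9, -9/7, 4/89, 9/7, 50/7, 27/2, π} × {9/7, π}) ∪ ((-100/9, 50/7) × {-61/8, -5, -7/6, 4/89, 50/7, 27/2, π})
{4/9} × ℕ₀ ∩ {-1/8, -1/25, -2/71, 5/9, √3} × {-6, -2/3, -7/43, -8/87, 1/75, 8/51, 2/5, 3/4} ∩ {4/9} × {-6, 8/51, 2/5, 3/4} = ∅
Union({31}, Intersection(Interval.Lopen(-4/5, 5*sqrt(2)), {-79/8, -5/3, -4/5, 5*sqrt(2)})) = {31, 5*sqrt(2)}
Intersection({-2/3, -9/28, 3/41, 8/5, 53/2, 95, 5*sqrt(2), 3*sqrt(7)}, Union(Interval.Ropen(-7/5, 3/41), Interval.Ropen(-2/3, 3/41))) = {-2/3, -9/28}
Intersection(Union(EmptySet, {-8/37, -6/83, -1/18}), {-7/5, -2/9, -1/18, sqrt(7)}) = {-1/18}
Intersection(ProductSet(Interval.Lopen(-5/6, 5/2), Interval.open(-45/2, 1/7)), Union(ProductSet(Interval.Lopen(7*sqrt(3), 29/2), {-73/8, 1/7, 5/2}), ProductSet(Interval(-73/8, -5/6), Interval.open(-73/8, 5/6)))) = EmptySet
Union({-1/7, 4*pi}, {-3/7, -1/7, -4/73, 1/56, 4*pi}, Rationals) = Union({4*pi}, Rationals)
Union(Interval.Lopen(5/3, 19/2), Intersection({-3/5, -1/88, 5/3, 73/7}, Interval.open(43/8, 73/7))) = Interval.Lopen(5/3, 19/2)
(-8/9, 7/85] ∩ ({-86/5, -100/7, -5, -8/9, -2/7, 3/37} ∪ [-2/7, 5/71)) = [-2/7, 5/71) ∪ {3/37}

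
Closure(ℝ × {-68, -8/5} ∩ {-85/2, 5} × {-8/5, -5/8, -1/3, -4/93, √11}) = {-85/2, 5} × {-8/5}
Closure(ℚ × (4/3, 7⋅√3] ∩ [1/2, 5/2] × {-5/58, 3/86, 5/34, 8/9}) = ∅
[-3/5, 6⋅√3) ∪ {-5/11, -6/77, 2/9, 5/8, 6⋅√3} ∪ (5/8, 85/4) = [-3/5, 85/4)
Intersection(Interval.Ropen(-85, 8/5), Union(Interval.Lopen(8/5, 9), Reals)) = Interval.Ropen(-85, 8/5)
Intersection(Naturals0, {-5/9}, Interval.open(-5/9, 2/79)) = EmptySet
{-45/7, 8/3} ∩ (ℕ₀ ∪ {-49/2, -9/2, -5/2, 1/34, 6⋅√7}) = ∅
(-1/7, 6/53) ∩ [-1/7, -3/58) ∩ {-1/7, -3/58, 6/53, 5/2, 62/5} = ∅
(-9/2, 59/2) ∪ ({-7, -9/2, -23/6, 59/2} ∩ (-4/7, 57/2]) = (-9/2, 59/2)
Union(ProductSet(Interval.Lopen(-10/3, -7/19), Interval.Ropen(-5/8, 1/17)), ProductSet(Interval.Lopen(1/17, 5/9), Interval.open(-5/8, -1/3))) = Union(ProductSet(Interval.Lopen(-10/3, -7/19), Interval.Ropen(-5/8, 1/17)), ProductSet(Interval.Lopen(1/17, 5/9), Interval.open(-5/8, -1/3)))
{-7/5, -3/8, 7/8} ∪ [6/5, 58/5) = {-7/5, -3/8, 7/8} ∪ [6/5, 58/5)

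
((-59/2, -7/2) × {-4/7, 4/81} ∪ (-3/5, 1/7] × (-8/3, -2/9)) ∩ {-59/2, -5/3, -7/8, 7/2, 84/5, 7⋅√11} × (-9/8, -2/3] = ∅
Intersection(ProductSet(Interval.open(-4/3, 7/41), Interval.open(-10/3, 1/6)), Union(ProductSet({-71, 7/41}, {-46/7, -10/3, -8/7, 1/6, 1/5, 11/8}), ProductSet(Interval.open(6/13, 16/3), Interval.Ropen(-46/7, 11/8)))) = EmptySet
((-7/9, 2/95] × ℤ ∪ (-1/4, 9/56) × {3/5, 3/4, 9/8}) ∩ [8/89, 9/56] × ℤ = ∅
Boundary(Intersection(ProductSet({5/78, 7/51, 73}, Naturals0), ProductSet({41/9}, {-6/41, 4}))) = EmptySet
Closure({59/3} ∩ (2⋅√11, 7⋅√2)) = ∅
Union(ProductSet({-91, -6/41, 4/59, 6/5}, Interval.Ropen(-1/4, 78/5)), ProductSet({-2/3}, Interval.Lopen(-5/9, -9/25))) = Union(ProductSet({-2/3}, Interval.Lopen(-5/9, -9/25)), ProductSet({-91, -6/41, 4/59, 6/5}, Interval.Ropen(-1/4, 78/5)))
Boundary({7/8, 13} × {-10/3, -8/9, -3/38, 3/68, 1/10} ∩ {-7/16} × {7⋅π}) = ∅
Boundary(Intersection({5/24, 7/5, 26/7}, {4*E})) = EmptySet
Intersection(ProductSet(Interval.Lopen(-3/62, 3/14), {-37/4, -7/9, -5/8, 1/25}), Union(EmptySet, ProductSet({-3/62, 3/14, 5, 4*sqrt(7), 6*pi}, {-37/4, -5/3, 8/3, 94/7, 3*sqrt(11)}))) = ProductSet({3/14}, {-37/4})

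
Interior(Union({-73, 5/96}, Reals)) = Reals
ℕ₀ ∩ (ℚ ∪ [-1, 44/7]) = ℕ₀ ∪ {0, 1, …, 6}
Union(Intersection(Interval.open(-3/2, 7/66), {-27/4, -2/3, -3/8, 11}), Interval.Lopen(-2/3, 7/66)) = Interval(-2/3, 7/66)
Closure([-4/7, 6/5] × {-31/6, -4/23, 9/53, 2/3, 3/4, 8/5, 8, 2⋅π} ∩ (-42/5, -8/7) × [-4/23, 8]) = ∅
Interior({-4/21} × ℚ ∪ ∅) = ∅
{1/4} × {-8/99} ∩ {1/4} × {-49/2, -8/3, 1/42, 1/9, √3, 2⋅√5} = ∅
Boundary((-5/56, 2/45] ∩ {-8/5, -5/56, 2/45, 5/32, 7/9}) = {2/45}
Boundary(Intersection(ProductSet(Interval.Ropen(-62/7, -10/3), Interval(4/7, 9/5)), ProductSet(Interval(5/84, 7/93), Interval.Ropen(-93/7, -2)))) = EmptySet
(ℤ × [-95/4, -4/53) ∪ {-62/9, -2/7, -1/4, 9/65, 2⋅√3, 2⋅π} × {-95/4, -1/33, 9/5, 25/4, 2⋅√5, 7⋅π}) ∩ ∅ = ∅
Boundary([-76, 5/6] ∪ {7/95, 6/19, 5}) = {-76, 5/6, 5}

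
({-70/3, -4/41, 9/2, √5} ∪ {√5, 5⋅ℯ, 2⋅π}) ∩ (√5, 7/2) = ∅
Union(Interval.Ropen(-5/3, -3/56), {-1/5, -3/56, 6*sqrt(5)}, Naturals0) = Union({6*sqrt(5)}, Interval(-5/3, -3/56), Naturals0)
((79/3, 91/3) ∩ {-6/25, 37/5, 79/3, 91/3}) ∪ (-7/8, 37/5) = (-7/8, 37/5)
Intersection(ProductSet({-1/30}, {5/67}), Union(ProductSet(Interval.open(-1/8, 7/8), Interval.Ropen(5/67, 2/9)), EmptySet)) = ProductSet({-1/30}, {5/67})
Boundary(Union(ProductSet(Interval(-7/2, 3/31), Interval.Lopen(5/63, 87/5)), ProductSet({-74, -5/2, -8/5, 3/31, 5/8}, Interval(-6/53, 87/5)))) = Union(ProductSet({-7/2, 3/31}, Interval(5/63, 87/5)), ProductSet({-74, 3/31, 5/8}, Interval(-6/53, 87/5)), ProductSet({-74, -5/2, -8/5, 3/31, 5/8}, Union({87/5}, Interval(-6/53, 5/63))), ProductSet(Interval(-7/2, 3/31), {5/63, 87/5}))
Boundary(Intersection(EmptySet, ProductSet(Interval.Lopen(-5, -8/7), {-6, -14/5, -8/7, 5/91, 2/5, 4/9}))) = EmptySet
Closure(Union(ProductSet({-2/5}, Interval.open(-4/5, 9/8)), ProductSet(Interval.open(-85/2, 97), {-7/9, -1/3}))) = Union(ProductSet({-2/5}, Interval(-4/5, 9/8)), ProductSet(Interval(-85/2, 97), {-7/9, -1/3}))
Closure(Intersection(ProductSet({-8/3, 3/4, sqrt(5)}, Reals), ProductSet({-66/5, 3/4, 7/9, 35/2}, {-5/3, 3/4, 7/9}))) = ProductSet({3/4}, {-5/3, 3/4, 7/9})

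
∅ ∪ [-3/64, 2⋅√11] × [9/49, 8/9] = [-3/64, 2⋅√11] × [9/49, 8/9]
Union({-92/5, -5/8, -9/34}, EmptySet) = {-92/5, -5/8, -9/34}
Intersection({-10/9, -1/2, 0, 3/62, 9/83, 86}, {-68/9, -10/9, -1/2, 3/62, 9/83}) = {-10/9, -1/2, 3/62, 9/83}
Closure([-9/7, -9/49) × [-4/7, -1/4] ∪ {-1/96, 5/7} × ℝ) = ({-1/96, 5/7} × ℝ) ∪ ([-9/7, -9/49] × [-4/7, -1/4])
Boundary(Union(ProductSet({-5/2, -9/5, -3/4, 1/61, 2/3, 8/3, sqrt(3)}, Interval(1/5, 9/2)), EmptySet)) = ProductSet({-5/2, -9/5, -3/4, 1/61, 2/3, 8/3, sqrt(3)}, Interval(1/5, 9/2))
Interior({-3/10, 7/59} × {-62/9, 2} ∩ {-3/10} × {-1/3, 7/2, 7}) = ∅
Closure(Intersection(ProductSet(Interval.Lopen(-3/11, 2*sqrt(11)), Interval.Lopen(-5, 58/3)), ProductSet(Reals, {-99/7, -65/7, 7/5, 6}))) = ProductSet(Interval(-3/11, 2*sqrt(11)), {7/5, 6})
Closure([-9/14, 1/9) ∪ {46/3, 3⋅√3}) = [-9/14, 1/9] ∪ {46/3, 3⋅√3}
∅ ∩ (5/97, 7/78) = ∅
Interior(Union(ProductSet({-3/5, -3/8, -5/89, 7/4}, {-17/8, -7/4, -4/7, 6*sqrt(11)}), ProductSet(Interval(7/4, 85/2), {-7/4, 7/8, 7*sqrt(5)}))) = EmptySet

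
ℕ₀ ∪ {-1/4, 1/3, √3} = {-1/4, 1/3, √3} ∪ ℕ₀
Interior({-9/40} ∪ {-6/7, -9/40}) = ∅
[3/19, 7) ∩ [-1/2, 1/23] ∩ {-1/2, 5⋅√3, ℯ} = ∅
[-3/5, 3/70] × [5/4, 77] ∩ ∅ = ∅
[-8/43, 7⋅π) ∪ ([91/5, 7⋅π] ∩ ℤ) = [-8/43, 7⋅π) ∪ {19, 20, 21}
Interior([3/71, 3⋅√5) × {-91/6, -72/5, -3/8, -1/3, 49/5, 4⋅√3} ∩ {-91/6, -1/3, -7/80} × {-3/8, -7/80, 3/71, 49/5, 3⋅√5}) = ∅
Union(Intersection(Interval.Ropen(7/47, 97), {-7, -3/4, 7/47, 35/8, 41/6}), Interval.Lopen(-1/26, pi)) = Union({35/8, 41/6}, Interval.Lopen(-1/26, pi))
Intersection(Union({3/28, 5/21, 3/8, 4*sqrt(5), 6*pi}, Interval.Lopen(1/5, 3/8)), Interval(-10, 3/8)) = Union({3/28}, Interval.Lopen(1/5, 3/8))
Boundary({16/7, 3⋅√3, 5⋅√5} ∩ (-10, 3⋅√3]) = {16/7, 3⋅√3}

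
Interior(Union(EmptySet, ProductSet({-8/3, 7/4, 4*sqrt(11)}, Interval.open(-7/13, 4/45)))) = EmptySet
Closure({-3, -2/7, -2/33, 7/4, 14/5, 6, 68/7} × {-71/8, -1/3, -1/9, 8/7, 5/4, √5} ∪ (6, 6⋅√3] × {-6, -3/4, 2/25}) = ([6, 6⋅√3] × {-6, -3/4, 2/25}) ∪ ({-3, -2/7, -2/33, 7/4, 14/5, 6, 68/7} × {-71/8, -1/3, -1/9, 8/7, 5/4, √5})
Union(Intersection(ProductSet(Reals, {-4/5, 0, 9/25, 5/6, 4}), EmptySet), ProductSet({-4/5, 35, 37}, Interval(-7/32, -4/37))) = ProductSet({-4/5, 35, 37}, Interval(-7/32, -4/37))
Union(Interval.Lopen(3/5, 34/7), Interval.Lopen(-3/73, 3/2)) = Interval.Lopen(-3/73, 34/7)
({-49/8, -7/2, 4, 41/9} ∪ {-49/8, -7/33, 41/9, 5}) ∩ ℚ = {-49/8, -7/2, -7/33, 4, 41/9, 5}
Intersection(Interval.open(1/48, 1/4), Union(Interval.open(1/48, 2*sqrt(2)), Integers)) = Interval.open(1/48, 1/4)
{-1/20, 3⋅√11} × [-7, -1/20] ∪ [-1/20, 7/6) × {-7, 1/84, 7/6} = ([-1/20, 7/6) × {-7, 1/84, 7/6}) ∪ ({-1/20, 3⋅√11} × [-7, -1/20])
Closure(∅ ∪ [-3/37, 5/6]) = [-3/37, 5/6]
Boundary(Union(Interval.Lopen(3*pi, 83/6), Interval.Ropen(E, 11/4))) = {11/4, 83/6, E, 3*pi}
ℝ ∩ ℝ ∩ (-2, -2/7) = (-2, -2/7)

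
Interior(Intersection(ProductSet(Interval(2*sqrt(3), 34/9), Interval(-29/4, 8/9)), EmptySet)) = EmptySet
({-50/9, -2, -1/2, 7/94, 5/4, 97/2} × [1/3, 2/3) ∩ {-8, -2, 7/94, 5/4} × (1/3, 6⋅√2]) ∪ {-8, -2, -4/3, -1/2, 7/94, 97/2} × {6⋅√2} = ({-2, 7/94, 5/4} × (1/3, 2/3)) ∪ ({-8, -2, -4/3, -1/2, 7/94, 97/2} × {6⋅√2})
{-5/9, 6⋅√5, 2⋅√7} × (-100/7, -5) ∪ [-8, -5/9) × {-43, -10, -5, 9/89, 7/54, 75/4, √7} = ([-8, -5/9) × {-43, -10, -5, 9/89, 7/54, 75/4, √7}) ∪ ({-5/9, 6⋅√5, 2⋅√7} × (-100/7, -5))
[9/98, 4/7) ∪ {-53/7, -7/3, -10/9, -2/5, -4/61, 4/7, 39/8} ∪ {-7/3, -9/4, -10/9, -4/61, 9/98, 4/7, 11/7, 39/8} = {-53/7, -7/3, -9/4, -10/9, -2/5, -4/61, 11/7, 39/8} ∪ [9/98, 4/7]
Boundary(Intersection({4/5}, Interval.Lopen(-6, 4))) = {4/5}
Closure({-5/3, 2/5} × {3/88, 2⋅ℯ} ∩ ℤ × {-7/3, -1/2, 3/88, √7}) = ∅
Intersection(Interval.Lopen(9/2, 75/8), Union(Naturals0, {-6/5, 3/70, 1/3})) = Range(5, 10, 1)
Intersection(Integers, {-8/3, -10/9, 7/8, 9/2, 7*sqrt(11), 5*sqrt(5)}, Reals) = EmptySet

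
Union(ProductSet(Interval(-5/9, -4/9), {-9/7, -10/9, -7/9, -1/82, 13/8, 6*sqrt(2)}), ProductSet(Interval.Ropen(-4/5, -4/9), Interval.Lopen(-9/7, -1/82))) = Union(ProductSet(Interval.Ropen(-4/5, -4/9), Interval.Lopen(-9/7, -1/82)), ProductSet(Interval(-5/9, -4/9), {-9/7, -10/9, -7/9, -1/82, 13/8, 6*sqrt(2)}))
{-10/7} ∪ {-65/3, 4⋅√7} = {-65/3, -10/7, 4⋅√7}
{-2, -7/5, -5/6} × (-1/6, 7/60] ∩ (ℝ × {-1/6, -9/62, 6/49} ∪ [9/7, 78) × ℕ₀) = {-2, -7/5, -5/6} × {-9/62}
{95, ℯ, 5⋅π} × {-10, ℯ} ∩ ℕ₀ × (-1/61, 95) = {95} × {ℯ}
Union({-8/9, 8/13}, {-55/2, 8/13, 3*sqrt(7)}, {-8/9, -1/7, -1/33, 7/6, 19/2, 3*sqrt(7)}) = {-55/2, -8/9, -1/7, -1/33, 8/13, 7/6, 19/2, 3*sqrt(7)}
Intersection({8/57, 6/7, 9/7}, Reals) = {8/57, 6/7, 9/7}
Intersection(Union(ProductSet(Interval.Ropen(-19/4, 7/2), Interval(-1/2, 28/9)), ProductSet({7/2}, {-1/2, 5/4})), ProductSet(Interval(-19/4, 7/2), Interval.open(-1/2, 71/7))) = Union(ProductSet({7/2}, {5/4}), ProductSet(Interval.Ropen(-19/4, 7/2), Interval.Lopen(-1/2, 28/9)))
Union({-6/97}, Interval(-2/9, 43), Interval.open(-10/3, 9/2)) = Interval.Lopen(-10/3, 43)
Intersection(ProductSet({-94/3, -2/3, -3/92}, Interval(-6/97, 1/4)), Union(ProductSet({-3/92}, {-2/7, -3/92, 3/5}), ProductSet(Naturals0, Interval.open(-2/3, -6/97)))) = ProductSet({-3/92}, {-3/92})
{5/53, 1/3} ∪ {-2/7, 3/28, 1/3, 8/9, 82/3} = {-2/7, 5/53, 3/28, 1/3, 8/9, 82/3}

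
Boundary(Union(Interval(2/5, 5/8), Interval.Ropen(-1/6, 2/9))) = {-1/6, 2/9, 2/5, 5/8}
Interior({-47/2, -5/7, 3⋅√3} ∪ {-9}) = ∅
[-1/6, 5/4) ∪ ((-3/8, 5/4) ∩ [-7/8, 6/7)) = (-3/8, 5/4)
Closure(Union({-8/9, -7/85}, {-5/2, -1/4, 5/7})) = {-5/2, -8/9, -1/4, -7/85, 5/7}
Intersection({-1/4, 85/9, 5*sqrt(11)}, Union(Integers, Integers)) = EmptySet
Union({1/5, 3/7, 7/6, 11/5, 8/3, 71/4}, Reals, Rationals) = Reals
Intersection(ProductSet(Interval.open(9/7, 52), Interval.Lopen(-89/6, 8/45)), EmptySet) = EmptySet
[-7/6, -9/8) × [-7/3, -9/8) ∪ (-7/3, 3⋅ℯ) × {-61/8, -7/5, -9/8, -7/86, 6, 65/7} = ([-7/6, -9/8) × [-7/3, -9/8)) ∪ ((-7/3, 3⋅ℯ) × {-61/8, -7/5, -9/8, -7/86, 6, 65/7})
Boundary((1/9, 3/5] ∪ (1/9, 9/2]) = {1/9, 9/2}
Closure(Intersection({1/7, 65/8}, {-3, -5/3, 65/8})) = {65/8}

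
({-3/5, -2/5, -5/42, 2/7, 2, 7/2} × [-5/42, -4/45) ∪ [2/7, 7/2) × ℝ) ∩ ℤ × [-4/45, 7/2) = {1, 2, 3} × [-4/45, 7/2)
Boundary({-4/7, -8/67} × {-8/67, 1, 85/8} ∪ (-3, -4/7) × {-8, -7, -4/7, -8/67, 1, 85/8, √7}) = ({-4/7, -8/67} × {-8/67, 1, 85/8}) ∪ ([-3, -4/7] × {-8, -7, -4/7, -8/67, 1, 85/8, √7})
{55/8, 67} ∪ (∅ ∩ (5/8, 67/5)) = {55/8, 67}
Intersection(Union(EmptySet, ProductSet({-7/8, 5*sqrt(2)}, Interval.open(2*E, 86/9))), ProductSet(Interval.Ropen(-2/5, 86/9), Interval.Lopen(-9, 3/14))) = EmptySet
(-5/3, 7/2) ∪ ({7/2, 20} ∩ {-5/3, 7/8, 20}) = (-5/3, 7/2) ∪ {20}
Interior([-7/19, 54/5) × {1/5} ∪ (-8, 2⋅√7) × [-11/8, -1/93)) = (-8, 2⋅√7) × (-11/8, -1/93)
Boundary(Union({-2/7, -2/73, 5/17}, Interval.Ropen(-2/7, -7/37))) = {-2/7, -7/37, -2/73, 5/17}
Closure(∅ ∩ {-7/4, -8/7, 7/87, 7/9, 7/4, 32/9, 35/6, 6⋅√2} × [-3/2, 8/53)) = ∅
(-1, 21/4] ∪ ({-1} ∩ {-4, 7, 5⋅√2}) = (-1, 21/4]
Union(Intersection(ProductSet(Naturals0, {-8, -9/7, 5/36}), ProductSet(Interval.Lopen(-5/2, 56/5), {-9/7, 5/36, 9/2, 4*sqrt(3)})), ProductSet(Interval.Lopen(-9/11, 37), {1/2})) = Union(ProductSet(Interval.Lopen(-9/11, 37), {1/2}), ProductSet(Range(0, 12, 1), {-9/7, 5/36}))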